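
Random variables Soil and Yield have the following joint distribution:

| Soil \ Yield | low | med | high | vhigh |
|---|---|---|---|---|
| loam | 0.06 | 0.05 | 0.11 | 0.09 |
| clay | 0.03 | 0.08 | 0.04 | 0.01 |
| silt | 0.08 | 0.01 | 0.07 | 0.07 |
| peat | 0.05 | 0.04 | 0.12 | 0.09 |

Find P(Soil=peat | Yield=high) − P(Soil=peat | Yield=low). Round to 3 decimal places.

0.126

P(Yield=high) = 0.11 + 0.04 + 0.07 + 0.12 = 0.34; P(Soil=peat | Yield=high) = 0.12/0.34 = 0.3529.
P(Yield=low) = 0.06 + 0.03 + 0.08 + 0.05 = 0.22; P(Soil=peat | Yield=low) = 0.05/0.22 = 0.2273.
Difference = 0.126.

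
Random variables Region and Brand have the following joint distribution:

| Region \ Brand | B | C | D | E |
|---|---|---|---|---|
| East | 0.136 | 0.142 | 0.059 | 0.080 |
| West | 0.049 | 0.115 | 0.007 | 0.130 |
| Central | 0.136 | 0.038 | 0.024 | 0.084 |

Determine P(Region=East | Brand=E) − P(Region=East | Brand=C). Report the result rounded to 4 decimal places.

-0.2092

P(Brand=E) = 0.080 + 0.130 + 0.084 = 0.294; P(Region=East | Brand=E) = 0.080/0.294 = 0.27211.
P(Brand=C) = 0.142 + 0.115 + 0.038 = 0.295; P(Region=East | Brand=C) = 0.142/0.295 = 0.48136.
Difference = -0.2092.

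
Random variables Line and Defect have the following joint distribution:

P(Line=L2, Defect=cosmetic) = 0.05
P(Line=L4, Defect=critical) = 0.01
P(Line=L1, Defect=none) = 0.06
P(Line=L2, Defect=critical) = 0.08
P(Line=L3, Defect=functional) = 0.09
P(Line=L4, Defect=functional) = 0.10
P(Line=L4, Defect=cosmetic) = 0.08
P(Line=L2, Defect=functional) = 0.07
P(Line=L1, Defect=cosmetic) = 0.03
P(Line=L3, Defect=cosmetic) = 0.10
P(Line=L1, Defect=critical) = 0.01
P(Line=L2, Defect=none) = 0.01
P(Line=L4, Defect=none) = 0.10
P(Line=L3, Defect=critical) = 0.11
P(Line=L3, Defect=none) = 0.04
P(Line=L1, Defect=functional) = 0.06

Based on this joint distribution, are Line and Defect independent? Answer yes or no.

P(Line=L4) = 0.29 and P(Defect=critical) = 0.21, so their product is 0.0609, but P(Line=L4, Defect=critical) = 0.01. Since these differ, Line and Defect are not independent.

no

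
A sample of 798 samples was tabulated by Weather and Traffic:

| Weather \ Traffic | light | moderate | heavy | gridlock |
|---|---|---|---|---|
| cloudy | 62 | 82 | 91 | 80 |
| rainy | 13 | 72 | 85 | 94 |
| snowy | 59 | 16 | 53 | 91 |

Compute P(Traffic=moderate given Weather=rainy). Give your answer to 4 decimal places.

0.2727

Total with Weather=rainy: 13 + 72 + 85 + 94 = 264.
P(Traffic=moderate | Weather=rainy) = 72/264 = 0.2727.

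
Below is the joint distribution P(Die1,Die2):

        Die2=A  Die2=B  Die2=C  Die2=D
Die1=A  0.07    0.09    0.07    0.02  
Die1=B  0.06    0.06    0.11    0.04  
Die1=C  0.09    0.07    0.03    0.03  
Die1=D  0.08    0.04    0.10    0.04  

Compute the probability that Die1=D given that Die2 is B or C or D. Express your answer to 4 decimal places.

P(Die2=B) = 0.09 + 0.06 + 0.07 + 0.04 = 0.26.
P(Die2=C) = 0.07 + 0.11 + 0.03 + 0.10 = 0.31.
P(Die2=D) = 0.02 + 0.04 + 0.03 + 0.04 = 0.13.
P(Die2 ∈ {B, C, D}) = 0.26 + 0.31 + 0.13 = 0.70; P(Die1=D, Die2 ∈ {B, C, D}) = 0.04 + 0.10 + 0.04 = 0.18.
P(Die1=D | Die2 ∈ {B, C, D}) = 0.18/0.70 = 0.2571.

0.2571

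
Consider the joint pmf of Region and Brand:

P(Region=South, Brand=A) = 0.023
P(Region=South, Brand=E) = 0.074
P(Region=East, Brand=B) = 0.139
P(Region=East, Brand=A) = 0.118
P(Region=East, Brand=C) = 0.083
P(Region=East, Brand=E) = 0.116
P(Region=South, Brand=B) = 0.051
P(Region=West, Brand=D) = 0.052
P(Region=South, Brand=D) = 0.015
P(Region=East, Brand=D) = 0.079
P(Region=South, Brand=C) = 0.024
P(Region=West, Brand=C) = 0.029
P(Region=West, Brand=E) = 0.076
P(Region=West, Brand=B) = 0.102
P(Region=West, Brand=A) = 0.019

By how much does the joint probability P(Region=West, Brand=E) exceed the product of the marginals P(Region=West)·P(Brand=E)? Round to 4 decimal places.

P(Region=West) = 0.019 + 0.102 + 0.029 + 0.052 + 0.076 = 0.278.
P(Brand=E) = 0.074 + 0.116 + 0.076 = 0.266.
P(Region=West, Brand=E) − P(Region=West)P(Brand=E) = 0.076 − 0.278×0.266 = 0.0021.

0.0021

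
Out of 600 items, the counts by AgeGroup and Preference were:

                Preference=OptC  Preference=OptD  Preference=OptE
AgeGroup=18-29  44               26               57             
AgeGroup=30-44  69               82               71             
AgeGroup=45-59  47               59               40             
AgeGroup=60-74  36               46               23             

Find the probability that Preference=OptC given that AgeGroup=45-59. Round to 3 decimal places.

Total with AgeGroup=45-59: 47 + 59 + 40 = 146.
P(Preference=OptC | AgeGroup=45-59) = 47/146 = 0.322.

0.322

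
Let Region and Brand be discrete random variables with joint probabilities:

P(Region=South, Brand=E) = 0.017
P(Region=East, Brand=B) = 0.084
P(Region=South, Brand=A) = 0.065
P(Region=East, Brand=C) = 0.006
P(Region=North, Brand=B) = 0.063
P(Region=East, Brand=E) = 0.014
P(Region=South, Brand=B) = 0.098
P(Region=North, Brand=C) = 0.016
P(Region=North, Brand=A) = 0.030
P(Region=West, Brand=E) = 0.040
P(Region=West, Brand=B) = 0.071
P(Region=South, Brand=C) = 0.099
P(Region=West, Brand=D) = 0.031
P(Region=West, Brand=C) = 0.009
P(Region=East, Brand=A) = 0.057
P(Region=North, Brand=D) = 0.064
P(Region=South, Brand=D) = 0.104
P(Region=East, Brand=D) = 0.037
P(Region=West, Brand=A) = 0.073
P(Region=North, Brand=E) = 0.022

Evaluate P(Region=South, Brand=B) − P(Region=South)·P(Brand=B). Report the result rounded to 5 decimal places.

-0.02303

P(Region=South) = 0.065 + 0.098 + 0.099 + 0.104 + 0.017 = 0.383.
P(Brand=B) = 0.063 + 0.098 + 0.084 + 0.071 = 0.316.
P(Region=South, Brand=B) − P(Region=South)P(Brand=B) = 0.098 − 0.383×0.316 = -0.02303.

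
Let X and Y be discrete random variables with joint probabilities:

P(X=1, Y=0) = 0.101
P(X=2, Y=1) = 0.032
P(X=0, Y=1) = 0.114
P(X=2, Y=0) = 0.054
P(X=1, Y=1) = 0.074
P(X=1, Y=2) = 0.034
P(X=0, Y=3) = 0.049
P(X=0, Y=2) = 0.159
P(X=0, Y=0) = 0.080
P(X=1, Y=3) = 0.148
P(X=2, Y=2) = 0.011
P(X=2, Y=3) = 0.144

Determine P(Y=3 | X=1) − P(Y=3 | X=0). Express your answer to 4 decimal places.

0.2927

P(X=1) = 0.101 + 0.074 + 0.034 + 0.148 = 0.357; P(Y=3 | X=1) = 0.148/0.357 = 0.41457.
P(X=0) = 0.080 + 0.114 + 0.159 + 0.049 = 0.402; P(Y=3 | X=0) = 0.049/0.402 = 0.12189.
Difference = 0.2927.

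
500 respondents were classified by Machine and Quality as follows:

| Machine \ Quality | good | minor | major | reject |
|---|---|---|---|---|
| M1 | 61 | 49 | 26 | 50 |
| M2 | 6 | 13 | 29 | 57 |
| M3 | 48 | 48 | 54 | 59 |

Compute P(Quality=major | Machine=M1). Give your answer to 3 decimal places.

Total with Machine=M1: 61 + 49 + 26 + 50 = 186.
P(Quality=major | Machine=M1) = 26/186 = 0.140.

0.140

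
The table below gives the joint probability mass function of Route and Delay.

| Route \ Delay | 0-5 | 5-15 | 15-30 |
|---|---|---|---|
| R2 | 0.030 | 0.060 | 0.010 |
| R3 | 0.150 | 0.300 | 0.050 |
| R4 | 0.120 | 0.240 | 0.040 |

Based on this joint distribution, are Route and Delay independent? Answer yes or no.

yes

Every cell satisfies P(Route,Delay) = P(Route)·P(Delay). For instance P(Route=R4) = 0.400, P(Delay=0-5) = 0.300, and 0.400×0.300 = 0.120 matches the joint entry. So Route and Delay are independent.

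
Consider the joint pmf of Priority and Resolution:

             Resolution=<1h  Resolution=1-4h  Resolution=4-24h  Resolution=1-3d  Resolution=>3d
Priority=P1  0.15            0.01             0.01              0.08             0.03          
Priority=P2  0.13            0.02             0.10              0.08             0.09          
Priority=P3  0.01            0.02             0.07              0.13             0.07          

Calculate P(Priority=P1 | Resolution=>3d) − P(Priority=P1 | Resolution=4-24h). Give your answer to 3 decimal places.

P(Resolution=>3d) = 0.03 + 0.09 + 0.07 = 0.19; P(Priority=P1 | Resolution=>3d) = 0.03/0.19 = 0.1579.
P(Resolution=4-24h) = 0.01 + 0.10 + 0.07 = 0.18; P(Priority=P1 | Resolution=4-24h) = 0.01/0.18 = 0.0556.
Difference = 0.102.

0.102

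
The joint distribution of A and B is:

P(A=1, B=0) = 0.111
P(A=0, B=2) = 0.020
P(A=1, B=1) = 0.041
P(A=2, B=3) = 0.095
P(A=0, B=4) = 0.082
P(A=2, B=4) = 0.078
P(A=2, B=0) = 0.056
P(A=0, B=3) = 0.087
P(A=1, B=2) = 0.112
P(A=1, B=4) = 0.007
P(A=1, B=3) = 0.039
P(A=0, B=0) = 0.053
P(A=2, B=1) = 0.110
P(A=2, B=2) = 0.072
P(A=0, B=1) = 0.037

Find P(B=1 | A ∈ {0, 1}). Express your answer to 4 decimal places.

0.1324

P(A=0) = 0.053 + 0.037 + 0.020 + 0.087 + 0.082 = 0.279.
P(A=1) = 0.111 + 0.041 + 0.112 + 0.039 + 0.007 = 0.310.
P(A ∈ {0, 1}) = 0.279 + 0.310 = 0.589; P(B=1, A ∈ {0, 1}) = 0.037 + 0.041 = 0.078.
P(B=1 | A ∈ {0, 1}) = 0.078/0.589 = 0.1324.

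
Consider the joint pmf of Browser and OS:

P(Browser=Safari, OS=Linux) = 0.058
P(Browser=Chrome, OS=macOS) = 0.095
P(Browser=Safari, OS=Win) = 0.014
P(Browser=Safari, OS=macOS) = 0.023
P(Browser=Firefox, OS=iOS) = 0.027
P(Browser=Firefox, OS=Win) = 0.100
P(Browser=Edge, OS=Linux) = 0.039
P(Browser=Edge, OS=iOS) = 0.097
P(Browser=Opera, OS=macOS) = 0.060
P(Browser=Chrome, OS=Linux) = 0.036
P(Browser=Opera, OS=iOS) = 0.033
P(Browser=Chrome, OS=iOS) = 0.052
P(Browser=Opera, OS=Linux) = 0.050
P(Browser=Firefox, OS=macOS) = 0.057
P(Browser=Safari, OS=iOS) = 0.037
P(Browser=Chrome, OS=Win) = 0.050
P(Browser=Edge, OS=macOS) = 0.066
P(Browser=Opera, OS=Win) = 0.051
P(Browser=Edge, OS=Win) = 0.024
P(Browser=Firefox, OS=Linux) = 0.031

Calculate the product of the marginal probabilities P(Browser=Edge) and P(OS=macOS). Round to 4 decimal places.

0.0680

P(Browser=Edge) = 0.024 + 0.066 + 0.039 + 0.097 = 0.226.
P(OS=macOS) = 0.095 + 0.057 + 0.023 + 0.066 + 0.060 = 0.301.
Product: 0.226 × 0.301 = 0.0680.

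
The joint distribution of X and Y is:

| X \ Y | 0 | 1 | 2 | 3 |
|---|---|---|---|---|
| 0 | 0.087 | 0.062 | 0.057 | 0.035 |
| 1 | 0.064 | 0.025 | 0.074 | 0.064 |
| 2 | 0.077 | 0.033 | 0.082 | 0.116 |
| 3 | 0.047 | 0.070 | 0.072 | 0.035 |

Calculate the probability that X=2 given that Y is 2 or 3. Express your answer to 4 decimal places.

0.3701

P(Y=2) = 0.057 + 0.074 + 0.082 + 0.072 = 0.285.
P(Y=3) = 0.035 + 0.064 + 0.116 + 0.035 = 0.250.
P(Y ∈ {2, 3}) = 0.285 + 0.250 = 0.535; P(X=2, Y ∈ {2, 3}) = 0.082 + 0.116 = 0.198.
P(X=2 | Y ∈ {2, 3}) = 0.198/0.535 = 0.3701.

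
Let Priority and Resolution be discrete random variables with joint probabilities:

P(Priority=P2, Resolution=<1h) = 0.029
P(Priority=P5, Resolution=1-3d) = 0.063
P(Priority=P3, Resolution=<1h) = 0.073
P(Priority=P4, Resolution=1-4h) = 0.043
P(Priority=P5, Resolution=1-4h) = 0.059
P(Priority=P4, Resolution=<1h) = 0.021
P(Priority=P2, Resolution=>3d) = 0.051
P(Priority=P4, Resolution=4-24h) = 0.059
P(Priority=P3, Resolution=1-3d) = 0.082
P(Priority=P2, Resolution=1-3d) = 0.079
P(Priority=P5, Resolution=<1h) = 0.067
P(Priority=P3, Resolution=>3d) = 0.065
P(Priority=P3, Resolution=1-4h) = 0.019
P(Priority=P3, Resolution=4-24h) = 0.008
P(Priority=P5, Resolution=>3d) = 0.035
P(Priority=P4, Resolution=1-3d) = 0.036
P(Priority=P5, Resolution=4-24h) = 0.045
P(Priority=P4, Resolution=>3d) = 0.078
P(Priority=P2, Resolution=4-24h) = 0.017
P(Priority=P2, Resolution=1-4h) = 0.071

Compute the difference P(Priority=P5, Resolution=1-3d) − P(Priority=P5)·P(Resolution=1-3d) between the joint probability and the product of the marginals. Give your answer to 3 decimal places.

P(Priority=P5) = 0.067 + 0.059 + 0.045 + 0.063 + 0.035 = 0.269.
P(Resolution=1-3d) = 0.079 + 0.082 + 0.036 + 0.063 = 0.260.
P(Priority=P5, Resolution=1-3d) − P(Priority=P5)P(Resolution=1-3d) = 0.063 − 0.269×0.260 = -0.007.

-0.007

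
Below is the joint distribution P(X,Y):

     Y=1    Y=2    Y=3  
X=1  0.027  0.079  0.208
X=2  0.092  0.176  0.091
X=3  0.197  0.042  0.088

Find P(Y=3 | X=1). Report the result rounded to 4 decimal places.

P(X=1) = 0.027 + 0.079 + 0.208 = 0.314.
P(Y=3 | X=1) = 0.208/0.314 = 0.6624.

0.6624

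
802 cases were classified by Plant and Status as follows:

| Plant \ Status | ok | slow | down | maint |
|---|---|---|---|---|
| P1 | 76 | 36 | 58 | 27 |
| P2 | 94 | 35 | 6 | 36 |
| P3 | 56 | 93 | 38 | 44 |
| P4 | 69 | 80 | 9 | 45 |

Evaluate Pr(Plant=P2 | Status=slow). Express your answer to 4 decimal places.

0.1434

Total with Status=slow: 36 + 35 + 93 + 80 = 244.
P(Plant=P2 | Status=slow) = 35/244 = 0.1434.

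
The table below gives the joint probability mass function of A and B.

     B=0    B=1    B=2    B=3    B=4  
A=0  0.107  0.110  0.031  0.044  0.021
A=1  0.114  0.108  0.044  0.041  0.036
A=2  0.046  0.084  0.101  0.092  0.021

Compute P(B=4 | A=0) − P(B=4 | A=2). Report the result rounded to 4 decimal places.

0.0060

P(A=0) = 0.107 + 0.110 + 0.031 + 0.044 + 0.021 = 0.313; P(B=4 | A=0) = 0.021/0.313 = 0.06709.
P(A=2) = 0.046 + 0.084 + 0.101 + 0.092 + 0.021 = 0.344; P(B=4 | A=2) = 0.021/0.344 = 0.06105.
Difference = 0.0060.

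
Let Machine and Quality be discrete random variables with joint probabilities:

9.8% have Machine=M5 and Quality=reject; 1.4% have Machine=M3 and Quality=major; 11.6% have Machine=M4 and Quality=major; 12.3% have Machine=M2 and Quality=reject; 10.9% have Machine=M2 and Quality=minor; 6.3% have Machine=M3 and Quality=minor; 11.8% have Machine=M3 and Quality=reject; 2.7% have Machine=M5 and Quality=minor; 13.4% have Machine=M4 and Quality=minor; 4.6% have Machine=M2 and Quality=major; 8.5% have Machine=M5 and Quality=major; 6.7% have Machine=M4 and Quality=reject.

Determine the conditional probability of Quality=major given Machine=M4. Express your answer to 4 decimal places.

P(Machine=M4) = 0.134 + 0.116 + 0.067 = 0.317.
P(Quality=major | Machine=M4) = 0.116/0.317 = 0.3659.

0.3659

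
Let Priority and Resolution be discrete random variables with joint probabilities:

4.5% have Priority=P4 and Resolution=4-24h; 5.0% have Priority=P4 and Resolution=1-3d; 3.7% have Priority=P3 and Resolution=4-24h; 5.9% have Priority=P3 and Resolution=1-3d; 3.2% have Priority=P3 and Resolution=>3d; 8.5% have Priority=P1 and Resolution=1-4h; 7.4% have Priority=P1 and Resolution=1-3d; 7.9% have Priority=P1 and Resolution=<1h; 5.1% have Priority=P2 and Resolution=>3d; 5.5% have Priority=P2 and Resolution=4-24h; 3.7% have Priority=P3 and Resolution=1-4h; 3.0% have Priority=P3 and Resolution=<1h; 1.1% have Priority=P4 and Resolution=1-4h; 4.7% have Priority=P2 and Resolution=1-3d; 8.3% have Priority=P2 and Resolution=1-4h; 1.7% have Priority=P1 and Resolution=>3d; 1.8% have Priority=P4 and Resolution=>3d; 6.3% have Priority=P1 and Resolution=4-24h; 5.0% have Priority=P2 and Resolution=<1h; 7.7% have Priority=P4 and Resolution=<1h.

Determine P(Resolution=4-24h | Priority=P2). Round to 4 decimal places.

0.1923

P(Priority=P2) = 0.050 + 0.083 + 0.055 + 0.047 + 0.051 = 0.286.
P(Resolution=4-24h | Priority=P2) = 0.055/0.286 = 0.1923.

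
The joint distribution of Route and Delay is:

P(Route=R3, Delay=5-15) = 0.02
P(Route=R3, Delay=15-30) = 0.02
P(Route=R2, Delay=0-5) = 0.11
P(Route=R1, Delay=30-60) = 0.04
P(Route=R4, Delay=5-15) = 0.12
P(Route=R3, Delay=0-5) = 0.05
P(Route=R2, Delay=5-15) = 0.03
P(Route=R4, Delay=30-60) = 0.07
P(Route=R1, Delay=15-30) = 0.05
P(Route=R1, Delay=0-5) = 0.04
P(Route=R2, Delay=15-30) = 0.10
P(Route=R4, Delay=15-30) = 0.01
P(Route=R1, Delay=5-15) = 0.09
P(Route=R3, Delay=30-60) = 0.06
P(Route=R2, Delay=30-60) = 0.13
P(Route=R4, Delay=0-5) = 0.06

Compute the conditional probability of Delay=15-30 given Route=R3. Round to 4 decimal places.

0.1333

P(Route=R3) = 0.05 + 0.02 + 0.02 + 0.06 = 0.15.
P(Delay=15-30 | Route=R3) = 0.02/0.15 = 0.1333.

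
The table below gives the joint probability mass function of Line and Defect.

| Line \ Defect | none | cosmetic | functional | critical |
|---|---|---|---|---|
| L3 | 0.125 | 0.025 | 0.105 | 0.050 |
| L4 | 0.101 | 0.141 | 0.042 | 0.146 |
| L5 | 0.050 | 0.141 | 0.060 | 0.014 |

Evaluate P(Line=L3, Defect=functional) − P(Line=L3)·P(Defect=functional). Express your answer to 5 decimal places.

0.04187

P(Line=L3) = 0.125 + 0.025 + 0.105 + 0.050 = 0.305.
P(Defect=functional) = 0.105 + 0.042 + 0.060 = 0.207.
P(Line=L3, Defect=functional) − P(Line=L3)P(Defect=functional) = 0.105 − 0.305×0.207 = 0.04187.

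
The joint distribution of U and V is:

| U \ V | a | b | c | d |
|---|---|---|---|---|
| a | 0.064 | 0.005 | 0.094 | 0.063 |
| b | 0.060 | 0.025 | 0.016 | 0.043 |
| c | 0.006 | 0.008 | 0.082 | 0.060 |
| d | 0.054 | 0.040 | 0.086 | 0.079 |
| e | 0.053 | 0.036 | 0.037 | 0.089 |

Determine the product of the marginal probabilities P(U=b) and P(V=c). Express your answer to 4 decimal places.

0.0454

P(U=b) = 0.060 + 0.025 + 0.016 + 0.043 = 0.144.
P(V=c) = 0.094 + 0.016 + 0.082 + 0.086 + 0.037 = 0.315.
Product: 0.144 × 0.315 = 0.0454.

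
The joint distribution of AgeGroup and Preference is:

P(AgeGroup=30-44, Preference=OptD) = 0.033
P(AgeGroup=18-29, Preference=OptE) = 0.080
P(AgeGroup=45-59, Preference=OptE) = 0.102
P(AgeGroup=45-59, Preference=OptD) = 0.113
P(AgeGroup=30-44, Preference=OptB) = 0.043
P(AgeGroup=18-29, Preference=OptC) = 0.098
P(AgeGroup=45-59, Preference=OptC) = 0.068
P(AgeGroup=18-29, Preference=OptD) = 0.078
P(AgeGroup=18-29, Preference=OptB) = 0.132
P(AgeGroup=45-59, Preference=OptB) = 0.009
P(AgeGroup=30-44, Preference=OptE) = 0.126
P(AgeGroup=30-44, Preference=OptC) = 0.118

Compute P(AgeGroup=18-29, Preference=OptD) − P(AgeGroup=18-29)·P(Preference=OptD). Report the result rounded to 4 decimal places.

-0.0089

P(AgeGroup=18-29) = 0.132 + 0.098 + 0.078 + 0.080 = 0.388.
P(Preference=OptD) = 0.078 + 0.033 + 0.113 = 0.224.
P(AgeGroup=18-29, Preference=OptD) − P(AgeGroup=18-29)P(Preference=OptD) = 0.078 − 0.388×0.224 = -0.0089.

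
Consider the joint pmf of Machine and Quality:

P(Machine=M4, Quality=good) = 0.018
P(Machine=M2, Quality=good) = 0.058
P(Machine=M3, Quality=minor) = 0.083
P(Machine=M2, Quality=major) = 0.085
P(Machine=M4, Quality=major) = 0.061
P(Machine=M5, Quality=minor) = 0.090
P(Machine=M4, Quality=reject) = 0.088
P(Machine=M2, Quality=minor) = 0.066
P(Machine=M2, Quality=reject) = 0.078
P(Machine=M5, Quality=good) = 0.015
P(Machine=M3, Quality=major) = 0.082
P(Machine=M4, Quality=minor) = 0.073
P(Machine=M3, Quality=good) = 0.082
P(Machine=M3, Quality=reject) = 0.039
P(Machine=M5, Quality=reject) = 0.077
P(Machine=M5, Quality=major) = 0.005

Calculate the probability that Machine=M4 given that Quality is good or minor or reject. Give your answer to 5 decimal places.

P(Quality=good) = 0.058 + 0.082 + 0.018 + 0.015 = 0.173.
P(Quality=minor) = 0.066 + 0.083 + 0.073 + 0.090 = 0.312.
P(Quality=reject) = 0.078 + 0.039 + 0.088 + 0.077 = 0.282.
P(Quality ∈ {good, minor, reject}) = 0.173 + 0.312 + 0.282 = 0.767; P(Machine=M4, Quality ∈ {good, minor, reject}) = 0.018 + 0.073 + 0.088 = 0.179.
P(Machine=M4 | Quality ∈ {good, minor, reject}) = 0.179/0.767 = 0.23338.

0.23338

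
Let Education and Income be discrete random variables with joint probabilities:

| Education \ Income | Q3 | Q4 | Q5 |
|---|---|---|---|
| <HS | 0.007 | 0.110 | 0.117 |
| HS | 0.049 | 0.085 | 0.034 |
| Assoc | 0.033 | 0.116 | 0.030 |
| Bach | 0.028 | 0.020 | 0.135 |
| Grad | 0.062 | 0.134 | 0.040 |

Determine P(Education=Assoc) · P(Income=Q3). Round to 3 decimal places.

0.032

P(Education=Assoc) = 0.033 + 0.116 + 0.030 = 0.179.
P(Income=Q3) = 0.007 + 0.049 + 0.033 + 0.028 + 0.062 = 0.179.
Product: 0.179 × 0.179 = 0.032.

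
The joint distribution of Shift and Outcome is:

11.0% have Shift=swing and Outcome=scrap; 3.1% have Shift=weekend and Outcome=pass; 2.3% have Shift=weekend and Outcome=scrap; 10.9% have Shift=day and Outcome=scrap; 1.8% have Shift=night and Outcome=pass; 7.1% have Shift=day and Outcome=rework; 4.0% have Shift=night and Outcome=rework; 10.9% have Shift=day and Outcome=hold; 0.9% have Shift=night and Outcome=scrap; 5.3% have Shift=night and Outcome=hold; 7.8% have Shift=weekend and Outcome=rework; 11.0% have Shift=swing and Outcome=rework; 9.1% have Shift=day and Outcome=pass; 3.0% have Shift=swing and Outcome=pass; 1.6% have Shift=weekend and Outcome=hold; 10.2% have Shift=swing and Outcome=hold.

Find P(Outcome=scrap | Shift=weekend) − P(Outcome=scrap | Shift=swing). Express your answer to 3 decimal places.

P(Shift=weekend) = 0.031 + 0.078 + 0.023 + 0.016 = 0.148; P(Outcome=scrap | Shift=weekend) = 0.023/0.148 = 0.1554.
P(Shift=swing) = 0.030 + 0.110 + 0.110 + 0.102 = 0.352; P(Outcome=scrap | Shift=swing) = 0.110/0.352 = 0.3125.
Difference = -0.157.

-0.157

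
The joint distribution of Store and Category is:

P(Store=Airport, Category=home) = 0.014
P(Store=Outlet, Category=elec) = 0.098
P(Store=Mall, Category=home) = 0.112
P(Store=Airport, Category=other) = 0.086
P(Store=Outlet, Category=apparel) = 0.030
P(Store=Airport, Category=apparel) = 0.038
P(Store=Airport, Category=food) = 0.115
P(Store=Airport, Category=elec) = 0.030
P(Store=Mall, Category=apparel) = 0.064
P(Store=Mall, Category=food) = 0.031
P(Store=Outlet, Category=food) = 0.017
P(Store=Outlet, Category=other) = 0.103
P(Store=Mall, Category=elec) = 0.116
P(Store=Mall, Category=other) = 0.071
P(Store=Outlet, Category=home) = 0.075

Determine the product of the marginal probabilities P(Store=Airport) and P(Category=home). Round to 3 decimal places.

0.057

P(Store=Airport) = 0.115 + 0.038 + 0.030 + 0.014 + 0.086 = 0.283.
P(Category=home) = 0.112 + 0.014 + 0.075 = 0.201.
Product: 0.283 × 0.201 = 0.057.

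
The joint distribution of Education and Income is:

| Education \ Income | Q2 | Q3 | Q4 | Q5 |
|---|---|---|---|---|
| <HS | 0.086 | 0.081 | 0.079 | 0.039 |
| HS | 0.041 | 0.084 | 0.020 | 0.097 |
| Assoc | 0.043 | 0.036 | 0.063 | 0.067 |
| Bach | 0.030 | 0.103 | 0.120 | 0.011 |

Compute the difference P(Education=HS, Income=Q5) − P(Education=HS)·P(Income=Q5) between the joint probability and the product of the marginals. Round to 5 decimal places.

0.04521

P(Education=HS) = 0.041 + 0.084 + 0.020 + 0.097 = 0.242.
P(Income=Q5) = 0.039 + 0.097 + 0.067 + 0.011 = 0.214.
P(Education=HS, Income=Q5) − P(Education=HS)P(Income=Q5) = 0.097 − 0.242×0.214 = 0.04521.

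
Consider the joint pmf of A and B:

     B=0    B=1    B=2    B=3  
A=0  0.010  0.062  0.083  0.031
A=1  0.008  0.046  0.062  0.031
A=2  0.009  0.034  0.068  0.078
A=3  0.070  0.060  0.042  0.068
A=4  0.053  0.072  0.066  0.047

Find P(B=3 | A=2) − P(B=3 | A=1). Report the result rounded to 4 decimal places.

P(A=2) = 0.009 + 0.034 + 0.068 + 0.078 = 0.189; P(B=3 | A=2) = 0.078/0.189 = 0.41270.
P(A=1) = 0.008 + 0.046 + 0.062 + 0.031 = 0.147; P(B=3 | A=1) = 0.031/0.147 = 0.21088.
Difference = 0.2018.

0.2018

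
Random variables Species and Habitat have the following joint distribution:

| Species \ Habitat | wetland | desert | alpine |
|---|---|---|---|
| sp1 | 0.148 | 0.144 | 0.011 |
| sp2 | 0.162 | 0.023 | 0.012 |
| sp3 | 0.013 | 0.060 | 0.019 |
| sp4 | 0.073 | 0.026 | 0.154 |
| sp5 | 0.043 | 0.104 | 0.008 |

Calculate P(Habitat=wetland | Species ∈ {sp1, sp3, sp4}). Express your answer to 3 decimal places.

0.361

P(Species=sp1) = 0.148 + 0.144 + 0.011 = 0.303.
P(Species=sp3) = 0.013 + 0.060 + 0.019 = 0.092.
P(Species=sp4) = 0.073 + 0.026 + 0.154 = 0.253.
P(Species ∈ {sp1, sp3, sp4}) = 0.303 + 0.092 + 0.253 = 0.648; P(Habitat=wetland, Species ∈ {sp1, sp3, sp4}) = 0.148 + 0.013 + 0.073 = 0.234.
P(Habitat=wetland | Species ∈ {sp1, sp3, sp4}) = 0.234/0.648 = 0.361.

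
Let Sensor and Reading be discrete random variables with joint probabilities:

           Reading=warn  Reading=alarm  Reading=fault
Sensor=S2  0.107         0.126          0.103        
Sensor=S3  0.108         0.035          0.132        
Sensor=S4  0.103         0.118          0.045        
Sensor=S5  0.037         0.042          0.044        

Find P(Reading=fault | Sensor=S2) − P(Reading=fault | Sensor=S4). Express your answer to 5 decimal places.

P(Sensor=S2) = 0.107 + 0.126 + 0.103 = 0.336; P(Reading=fault | Sensor=S2) = 0.103/0.336 = 0.306548.
P(Sensor=S4) = 0.103 + 0.118 + 0.045 = 0.266; P(Reading=fault | Sensor=S4) = 0.045/0.266 = 0.169173.
Difference = 0.13737.

0.13737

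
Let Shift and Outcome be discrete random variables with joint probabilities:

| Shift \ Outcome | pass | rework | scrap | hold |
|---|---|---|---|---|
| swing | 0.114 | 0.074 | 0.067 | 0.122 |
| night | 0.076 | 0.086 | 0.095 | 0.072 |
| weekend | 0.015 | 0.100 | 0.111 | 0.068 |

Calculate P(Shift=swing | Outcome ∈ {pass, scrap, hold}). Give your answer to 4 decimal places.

0.4095

P(Outcome=pass) = 0.114 + 0.076 + 0.015 = 0.205.
P(Outcome=scrap) = 0.067 + 0.095 + 0.111 = 0.273.
P(Outcome=hold) = 0.122 + 0.072 + 0.068 = 0.262.
P(Outcome ∈ {pass, scrap, hold}) = 0.205 + 0.273 + 0.262 = 0.740; P(Shift=swing, Outcome ∈ {pass, scrap, hold}) = 0.114 + 0.067 + 0.122 = 0.303.
P(Shift=swing | Outcome ∈ {pass, scrap, hold}) = 0.303/0.740 = 0.4095.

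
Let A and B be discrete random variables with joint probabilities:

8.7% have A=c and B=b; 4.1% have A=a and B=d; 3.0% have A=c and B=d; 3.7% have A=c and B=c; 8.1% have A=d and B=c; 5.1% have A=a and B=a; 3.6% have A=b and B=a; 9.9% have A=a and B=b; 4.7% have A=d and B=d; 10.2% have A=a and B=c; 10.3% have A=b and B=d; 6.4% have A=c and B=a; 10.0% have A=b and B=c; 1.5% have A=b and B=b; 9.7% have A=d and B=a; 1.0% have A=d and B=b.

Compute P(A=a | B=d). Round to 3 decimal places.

0.186

P(B=d) = 0.041 + 0.103 + 0.030 + 0.047 = 0.221.
P(A=a | B=d) = 0.041/0.221 = 0.186.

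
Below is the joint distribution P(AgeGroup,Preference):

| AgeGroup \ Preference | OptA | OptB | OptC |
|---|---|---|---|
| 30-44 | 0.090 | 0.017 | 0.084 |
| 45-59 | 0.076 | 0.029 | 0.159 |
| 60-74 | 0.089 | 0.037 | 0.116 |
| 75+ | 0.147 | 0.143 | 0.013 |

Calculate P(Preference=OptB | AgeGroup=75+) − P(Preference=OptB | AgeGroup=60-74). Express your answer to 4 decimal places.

0.3191

P(AgeGroup=75+) = 0.147 + 0.143 + 0.013 = 0.303; P(Preference=OptB | AgeGroup=75+) = 0.143/0.303 = 0.47195.
P(AgeGroup=60-74) = 0.089 + 0.037 + 0.116 = 0.242; P(Preference=OptB | AgeGroup=60-74) = 0.037/0.242 = 0.15289.
Difference = 0.3191.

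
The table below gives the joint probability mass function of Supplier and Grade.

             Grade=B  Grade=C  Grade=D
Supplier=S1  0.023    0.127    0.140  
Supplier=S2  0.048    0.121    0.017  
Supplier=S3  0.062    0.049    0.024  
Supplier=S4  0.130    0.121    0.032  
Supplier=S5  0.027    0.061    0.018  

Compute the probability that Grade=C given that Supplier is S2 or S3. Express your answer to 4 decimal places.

P(Supplier=S2) = 0.048 + 0.121 + 0.017 = 0.186.
P(Supplier=S3) = 0.062 + 0.049 + 0.024 = 0.135.
P(Supplier ∈ {S2, S3}) = 0.186 + 0.135 = 0.321; P(Grade=C, Supplier ∈ {S2, S3}) = 0.121 + 0.049 = 0.170.
P(Grade=C | Supplier ∈ {S2, S3}) = 0.170/0.321 = 0.5296.

0.5296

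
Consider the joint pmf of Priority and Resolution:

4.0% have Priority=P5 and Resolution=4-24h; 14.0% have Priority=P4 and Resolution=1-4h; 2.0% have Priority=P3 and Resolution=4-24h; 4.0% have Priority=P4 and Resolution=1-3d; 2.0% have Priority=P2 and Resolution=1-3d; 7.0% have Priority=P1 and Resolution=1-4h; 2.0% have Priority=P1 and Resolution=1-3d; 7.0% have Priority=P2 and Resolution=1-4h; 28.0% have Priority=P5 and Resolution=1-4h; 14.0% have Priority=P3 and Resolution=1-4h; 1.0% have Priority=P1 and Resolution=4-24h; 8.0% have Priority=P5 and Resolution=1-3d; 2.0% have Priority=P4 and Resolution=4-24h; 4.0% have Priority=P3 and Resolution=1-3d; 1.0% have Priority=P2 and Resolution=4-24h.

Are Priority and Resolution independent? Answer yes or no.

yes

Every cell satisfies P(Priority,Resolution) = P(Priority)·P(Resolution). For instance P(Priority=P1) = 0.100, P(Resolution=4-24h) = 0.100, and 0.100×0.100 = 0.010 matches the joint entry. So Priority and Resolution are independent.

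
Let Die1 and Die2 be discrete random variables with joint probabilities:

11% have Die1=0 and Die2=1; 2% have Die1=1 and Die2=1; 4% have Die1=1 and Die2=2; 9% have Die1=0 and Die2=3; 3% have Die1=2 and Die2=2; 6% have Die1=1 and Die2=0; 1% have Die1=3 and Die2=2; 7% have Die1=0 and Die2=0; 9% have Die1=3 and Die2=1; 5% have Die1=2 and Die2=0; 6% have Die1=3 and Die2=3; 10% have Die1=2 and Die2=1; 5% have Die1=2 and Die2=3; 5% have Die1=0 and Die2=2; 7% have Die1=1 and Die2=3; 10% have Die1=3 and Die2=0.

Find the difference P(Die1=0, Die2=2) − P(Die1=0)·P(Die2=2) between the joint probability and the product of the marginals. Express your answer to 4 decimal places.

0.0084

P(Die1=0) = 0.07 + 0.11 + 0.05 + 0.09 = 0.32.
P(Die2=2) = 0.05 + 0.04 + 0.03 + 0.01 = 0.13.
P(Die1=0, Die2=2) − P(Die1=0)P(Die2=2) = 0.05 − 0.32×0.13 = 0.0084.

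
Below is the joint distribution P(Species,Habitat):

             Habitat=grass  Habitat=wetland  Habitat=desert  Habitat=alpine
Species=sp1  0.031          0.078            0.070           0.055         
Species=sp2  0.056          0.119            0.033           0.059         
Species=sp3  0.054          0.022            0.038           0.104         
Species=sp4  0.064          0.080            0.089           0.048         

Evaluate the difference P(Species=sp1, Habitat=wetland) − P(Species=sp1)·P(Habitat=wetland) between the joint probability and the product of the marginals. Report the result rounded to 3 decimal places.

P(Species=sp1) = 0.031 + 0.078 + 0.070 + 0.055 = 0.234.
P(Habitat=wetland) = 0.078 + 0.119 + 0.022 + 0.080 = 0.299.
P(Species=sp1, Habitat=wetland) − P(Species=sp1)P(Habitat=wetland) = 0.078 − 0.234×0.299 = 0.008.

0.008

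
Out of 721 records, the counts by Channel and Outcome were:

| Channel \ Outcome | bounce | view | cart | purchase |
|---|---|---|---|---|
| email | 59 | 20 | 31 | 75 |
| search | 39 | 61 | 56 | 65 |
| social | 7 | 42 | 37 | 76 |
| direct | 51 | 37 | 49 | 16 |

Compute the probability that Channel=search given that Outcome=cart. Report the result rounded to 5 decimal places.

0.32370

Total with Outcome=cart: 31 + 56 + 37 + 49 = 173.
P(Channel=search | Outcome=cart) = 56/173 = 0.32370.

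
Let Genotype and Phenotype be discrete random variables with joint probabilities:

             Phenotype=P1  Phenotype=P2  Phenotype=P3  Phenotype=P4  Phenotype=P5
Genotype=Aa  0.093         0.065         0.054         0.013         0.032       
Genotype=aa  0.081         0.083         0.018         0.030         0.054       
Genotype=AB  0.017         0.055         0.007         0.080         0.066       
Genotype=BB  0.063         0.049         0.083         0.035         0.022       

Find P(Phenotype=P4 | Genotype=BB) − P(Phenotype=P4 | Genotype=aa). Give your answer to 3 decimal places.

0.026

P(Genotype=BB) = 0.063 + 0.049 + 0.083 + 0.035 + 0.022 = 0.252; P(Phenotype=P4 | Genotype=BB) = 0.035/0.252 = 0.1389.
P(Genotype=aa) = 0.081 + 0.083 + 0.018 + 0.030 + 0.054 = 0.266; P(Phenotype=P4 | Genotype=aa) = 0.030/0.266 = 0.1128.
Difference = 0.026.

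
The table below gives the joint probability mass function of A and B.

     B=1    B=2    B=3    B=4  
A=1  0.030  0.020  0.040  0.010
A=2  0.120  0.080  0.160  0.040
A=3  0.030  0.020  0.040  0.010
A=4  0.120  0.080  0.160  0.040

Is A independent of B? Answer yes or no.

yes

Every cell satisfies P(A,B) = P(A)·P(B). For instance P(A=2) = 0.400, P(B=2) = 0.200, and 0.400×0.200 = 0.080 matches the joint entry. So A and B are independent.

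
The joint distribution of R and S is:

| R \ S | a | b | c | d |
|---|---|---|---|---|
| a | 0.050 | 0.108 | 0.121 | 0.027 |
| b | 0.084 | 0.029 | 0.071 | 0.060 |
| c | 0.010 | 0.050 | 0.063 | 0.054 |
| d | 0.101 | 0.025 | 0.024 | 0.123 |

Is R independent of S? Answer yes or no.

no

P(R=a) = 0.306 and P(S=d) = 0.264, so their product is 0.08078, but P(R=a, S=d) = 0.027. Since these differ, R and S are not independent.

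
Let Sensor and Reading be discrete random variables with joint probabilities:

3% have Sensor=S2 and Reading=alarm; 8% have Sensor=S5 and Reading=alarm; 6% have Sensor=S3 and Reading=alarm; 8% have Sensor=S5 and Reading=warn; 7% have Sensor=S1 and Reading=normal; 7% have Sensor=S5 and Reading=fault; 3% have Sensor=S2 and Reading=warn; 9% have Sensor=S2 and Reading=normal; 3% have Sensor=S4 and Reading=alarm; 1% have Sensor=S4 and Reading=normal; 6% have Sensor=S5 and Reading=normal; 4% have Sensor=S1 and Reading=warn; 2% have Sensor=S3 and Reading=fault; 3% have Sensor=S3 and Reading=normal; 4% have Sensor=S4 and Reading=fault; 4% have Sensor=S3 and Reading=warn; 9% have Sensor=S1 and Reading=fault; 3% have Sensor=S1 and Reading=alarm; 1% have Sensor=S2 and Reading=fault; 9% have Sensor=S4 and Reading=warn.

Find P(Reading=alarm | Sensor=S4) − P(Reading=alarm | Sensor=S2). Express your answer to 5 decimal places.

P(Sensor=S4) = 0.01 + 0.09 + 0.03 + 0.04 = 0.17; P(Reading=alarm | Sensor=S4) = 0.03/0.17 = 0.176471.
P(Sensor=S2) = 0.09 + 0.03 + 0.03 + 0.01 = 0.16; P(Reading=alarm | Sensor=S2) = 0.03/0.16 = 0.187500.
Difference = -0.01103.

-0.01103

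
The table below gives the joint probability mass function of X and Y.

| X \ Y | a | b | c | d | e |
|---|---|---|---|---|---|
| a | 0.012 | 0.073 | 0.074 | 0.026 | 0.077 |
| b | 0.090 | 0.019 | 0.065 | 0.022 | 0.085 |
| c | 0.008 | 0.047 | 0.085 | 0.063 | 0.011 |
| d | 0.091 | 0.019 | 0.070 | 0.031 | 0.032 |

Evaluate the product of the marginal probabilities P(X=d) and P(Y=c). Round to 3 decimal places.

0.071

P(X=d) = 0.091 + 0.019 + 0.070 + 0.031 + 0.032 = 0.243.
P(Y=c) = 0.074 + 0.065 + 0.085 + 0.070 = 0.294.
Product: 0.243 × 0.294 = 0.071.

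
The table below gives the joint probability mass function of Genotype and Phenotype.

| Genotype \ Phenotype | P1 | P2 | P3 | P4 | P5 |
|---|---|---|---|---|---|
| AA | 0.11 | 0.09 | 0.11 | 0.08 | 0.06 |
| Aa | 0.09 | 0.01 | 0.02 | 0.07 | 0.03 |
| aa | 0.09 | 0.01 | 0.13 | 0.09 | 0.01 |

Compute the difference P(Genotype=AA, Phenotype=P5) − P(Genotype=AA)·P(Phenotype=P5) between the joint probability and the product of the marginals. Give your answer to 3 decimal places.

P(Genotype=AA) = 0.11 + 0.09 + 0.11 + 0.08 + 0.06 = 0.45.
P(Phenotype=P5) = 0.06 + 0.03 + 0.01 = 0.10.
P(Genotype=AA, Phenotype=P5) − P(Genotype=AA)P(Phenotype=P5) = 0.06 − 0.45×0.10 = 0.015.

0.015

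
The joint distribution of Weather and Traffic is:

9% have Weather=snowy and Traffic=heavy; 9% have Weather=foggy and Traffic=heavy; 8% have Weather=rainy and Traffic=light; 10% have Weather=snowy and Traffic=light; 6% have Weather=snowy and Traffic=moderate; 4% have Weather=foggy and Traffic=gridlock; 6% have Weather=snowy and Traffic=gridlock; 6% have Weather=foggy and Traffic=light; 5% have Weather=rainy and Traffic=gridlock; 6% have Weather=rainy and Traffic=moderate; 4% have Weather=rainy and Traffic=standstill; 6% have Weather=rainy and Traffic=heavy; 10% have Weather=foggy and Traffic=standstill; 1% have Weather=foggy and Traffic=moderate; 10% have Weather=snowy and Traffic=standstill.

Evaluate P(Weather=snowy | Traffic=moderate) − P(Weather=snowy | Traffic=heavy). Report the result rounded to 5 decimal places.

0.08654

P(Traffic=moderate) = 0.06 + 0.06 + 0.01 = 0.13; P(Weather=snowy | Traffic=moderate) = 0.06/0.13 = 0.461538.
P(Traffic=heavy) = 0.06 + 0.09 + 0.09 = 0.24; P(Weather=snowy | Traffic=heavy) = 0.09/0.24 = 0.375000.
Difference = 0.08654.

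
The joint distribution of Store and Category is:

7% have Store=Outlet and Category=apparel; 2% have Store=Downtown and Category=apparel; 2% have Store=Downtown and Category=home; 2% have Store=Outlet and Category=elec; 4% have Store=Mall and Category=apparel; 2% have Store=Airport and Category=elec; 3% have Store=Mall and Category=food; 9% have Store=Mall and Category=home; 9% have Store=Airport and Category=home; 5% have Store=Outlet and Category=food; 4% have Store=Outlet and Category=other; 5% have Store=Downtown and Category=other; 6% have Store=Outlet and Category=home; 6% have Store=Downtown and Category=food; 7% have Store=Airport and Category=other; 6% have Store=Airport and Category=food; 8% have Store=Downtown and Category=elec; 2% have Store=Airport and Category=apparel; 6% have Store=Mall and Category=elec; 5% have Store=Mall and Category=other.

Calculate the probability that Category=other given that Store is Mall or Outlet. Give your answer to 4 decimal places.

0.1765

P(Store=Mall) = 0.03 + 0.04 + 0.06 + 0.09 + 0.05 = 0.27.
P(Store=Outlet) = 0.05 + 0.07 + 0.02 + 0.06 + 0.04 = 0.24.
P(Store ∈ {Mall, Outlet}) = 0.27 + 0.24 = 0.51; P(Category=other, Store ∈ {Mall, Outlet}) = 0.05 + 0.04 = 0.09.
P(Category=other | Store ∈ {Mall, Outlet}) = 0.09/0.51 = 0.1765.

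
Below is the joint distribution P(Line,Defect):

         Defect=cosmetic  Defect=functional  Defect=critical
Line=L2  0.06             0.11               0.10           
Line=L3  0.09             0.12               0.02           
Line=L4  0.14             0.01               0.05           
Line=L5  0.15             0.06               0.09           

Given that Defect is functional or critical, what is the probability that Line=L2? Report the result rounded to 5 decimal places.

P(Defect=functional) = 0.11 + 0.12 + 0.01 + 0.06 = 0.30.
P(Defect=critical) = 0.10 + 0.02 + 0.05 + 0.09 = 0.26.
P(Defect ∈ {functional, critical}) = 0.30 + 0.26 = 0.56; P(Line=L2, Defect ∈ {functional, critical}) = 0.11 + 0.10 = 0.21.
P(Line=L2 | Defect ∈ {functional, critical}) = 0.21/0.56 = 0.37500.

0.37500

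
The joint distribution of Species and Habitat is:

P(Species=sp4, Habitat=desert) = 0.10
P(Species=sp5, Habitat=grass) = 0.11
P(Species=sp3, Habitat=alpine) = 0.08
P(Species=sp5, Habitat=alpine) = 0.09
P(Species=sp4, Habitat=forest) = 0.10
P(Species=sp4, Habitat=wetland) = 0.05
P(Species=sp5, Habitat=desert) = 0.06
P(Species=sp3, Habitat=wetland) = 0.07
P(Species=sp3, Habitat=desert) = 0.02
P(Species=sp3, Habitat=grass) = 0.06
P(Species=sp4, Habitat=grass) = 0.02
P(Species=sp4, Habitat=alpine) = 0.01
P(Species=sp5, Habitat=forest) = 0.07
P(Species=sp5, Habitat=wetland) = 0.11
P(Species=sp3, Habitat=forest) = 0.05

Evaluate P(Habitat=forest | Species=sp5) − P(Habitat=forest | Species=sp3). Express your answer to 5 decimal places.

-0.01948

P(Species=sp5) = 0.07 + 0.11 + 0.11 + 0.06 + 0.09 = 0.44; P(Habitat=forest | Species=sp5) = 0.07/0.44 = 0.159091.
P(Species=sp3) = 0.05 + 0.06 + 0.07 + 0.02 + 0.08 = 0.28; P(Habitat=forest | Species=sp3) = 0.05/0.28 = 0.178571.
Difference = -0.01948.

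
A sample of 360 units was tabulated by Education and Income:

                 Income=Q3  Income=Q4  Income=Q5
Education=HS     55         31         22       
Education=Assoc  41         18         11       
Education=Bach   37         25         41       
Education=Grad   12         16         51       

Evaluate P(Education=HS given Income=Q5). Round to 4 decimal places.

Total with Income=Q5: 22 + 11 + 41 + 51 = 125.
P(Education=HS | Income=Q5) = 22/125 = 0.1760.

0.1760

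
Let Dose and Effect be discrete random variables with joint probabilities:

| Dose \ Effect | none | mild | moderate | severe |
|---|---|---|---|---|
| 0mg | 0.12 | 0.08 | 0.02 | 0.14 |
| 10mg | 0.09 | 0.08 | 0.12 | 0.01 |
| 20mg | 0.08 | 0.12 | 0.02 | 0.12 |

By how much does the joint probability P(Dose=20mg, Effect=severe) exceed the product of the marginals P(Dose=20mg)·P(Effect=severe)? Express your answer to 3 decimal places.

0.028

P(Dose=20mg) = 0.08 + 0.12 + 0.02 + 0.12 = 0.34.
P(Effect=severe) = 0.14 + 0.01 + 0.12 = 0.27.
P(Dose=20mg, Effect=severe) − P(Dose=20mg)P(Effect=severe) = 0.12 − 0.34×0.27 = 0.028.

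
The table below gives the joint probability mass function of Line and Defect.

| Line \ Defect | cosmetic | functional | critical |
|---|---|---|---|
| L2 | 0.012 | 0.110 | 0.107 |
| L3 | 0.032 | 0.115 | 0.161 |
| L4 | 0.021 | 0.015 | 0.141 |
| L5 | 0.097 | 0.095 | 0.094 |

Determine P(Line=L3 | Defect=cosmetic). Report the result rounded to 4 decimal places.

0.1975

P(Defect=cosmetic) = 0.012 + 0.032 + 0.021 + 0.097 = 0.162.
P(Line=L3 | Defect=cosmetic) = 0.032/0.162 = 0.1975.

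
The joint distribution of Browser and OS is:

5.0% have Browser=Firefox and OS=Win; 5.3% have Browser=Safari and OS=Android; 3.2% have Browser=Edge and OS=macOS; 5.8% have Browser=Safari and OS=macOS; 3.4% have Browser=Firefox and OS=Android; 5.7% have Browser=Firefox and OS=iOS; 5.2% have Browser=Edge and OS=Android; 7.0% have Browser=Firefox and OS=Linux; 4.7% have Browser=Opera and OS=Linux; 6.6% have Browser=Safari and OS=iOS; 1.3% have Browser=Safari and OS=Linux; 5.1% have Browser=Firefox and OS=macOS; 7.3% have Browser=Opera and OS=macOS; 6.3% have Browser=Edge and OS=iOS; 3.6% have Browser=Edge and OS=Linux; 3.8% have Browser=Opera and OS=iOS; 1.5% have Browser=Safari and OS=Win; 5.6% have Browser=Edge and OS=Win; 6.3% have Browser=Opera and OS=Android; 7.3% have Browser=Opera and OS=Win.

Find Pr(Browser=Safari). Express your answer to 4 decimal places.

P(Browser=Safari) = 0.015 + 0.058 + 0.013 + 0.066 + 0.053 = 0.205.

0.2050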